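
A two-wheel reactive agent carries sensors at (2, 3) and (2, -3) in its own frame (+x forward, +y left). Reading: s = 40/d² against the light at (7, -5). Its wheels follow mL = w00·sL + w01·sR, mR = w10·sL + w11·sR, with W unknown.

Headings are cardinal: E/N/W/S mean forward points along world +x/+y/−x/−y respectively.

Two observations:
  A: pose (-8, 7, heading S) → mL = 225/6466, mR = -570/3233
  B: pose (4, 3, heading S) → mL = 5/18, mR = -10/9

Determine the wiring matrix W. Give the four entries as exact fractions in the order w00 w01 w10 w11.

1/2 -1/2 -1/2 -1

obs A: pose=(-8,7,S) → sL=10/61, sR=5/53, mL=225/6466, mR=-570/3233
obs B: pose=(4,3,S) → sL=10/9, sR=5/9, mL=5/18, mR=-10/9
sensor matrix S = [[10/61, 5/53], [10/9, 5/9]]; det S = -400/29097
solve [mL_A; mL_B] = S·[w00; w01] and [mR_A; mR_B] = S·[w10; w11]:
  w00 = 1/2, w01 = -1/2, w10 = -1/2, w11 = -1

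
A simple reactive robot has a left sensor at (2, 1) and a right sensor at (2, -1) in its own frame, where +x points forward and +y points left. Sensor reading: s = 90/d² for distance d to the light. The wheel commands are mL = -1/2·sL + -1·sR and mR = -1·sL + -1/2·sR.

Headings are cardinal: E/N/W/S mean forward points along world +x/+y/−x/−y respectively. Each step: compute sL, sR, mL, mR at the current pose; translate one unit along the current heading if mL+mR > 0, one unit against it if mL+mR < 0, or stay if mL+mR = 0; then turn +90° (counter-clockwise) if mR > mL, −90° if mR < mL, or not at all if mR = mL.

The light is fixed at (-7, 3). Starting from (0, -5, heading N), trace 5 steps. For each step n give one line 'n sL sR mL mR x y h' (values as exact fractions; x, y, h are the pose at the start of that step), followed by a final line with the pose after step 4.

0 5/4 9/10 -61/40 -17/10 0 -5 N
1 18/29 90/181 -4239/5249 -4563/5249 0 -6 E
2 9/17 45/73 -2187/2482 -2079/2482 -1 -6 S
3 90/113 18/29 -3339/3277 -3627/3277 -1 -5 E
4 45/68 45/58 -4365/3944 -1035/986 -2 -5 S
final -2 -4 E

n=0: pose=(0,-5,N); sL=5/4, sR=9/10; mL=-61/40, mR=-17/10; mL+mR=-129/40 → advance -1; mR−mL=-7/40 → turn -1·90°
n=1: pose=(0,-6,E); sL=18/29, sR=90/181; mL=-4239/5249, mR=-4563/5249; mL+mR=-8802/5249 → advance -1; mR−mL=-324/5249 → turn -1·90°
n=2: pose=(-1,-6,S); sL=9/17, sR=45/73; mL=-2187/2482, mR=-2079/2482; mL+mR=-2133/1241 → advance -1; mR−mL=54/1241 → turn +1·90°
n=3: pose=(-1,-5,E); sL=90/113, sR=18/29; mL=-3339/3277, mR=-3627/3277; mL+mR=-6966/3277 → advance -1; mR−mL=-288/3277 → turn -1·90°
n=4: pose=(-2,-5,S); sL=45/68, sR=45/58; mL=-4365/3944, mR=-1035/986; mL+mR=-8505/3944 → advance -1; mR−mL=225/3944 → turn +1·90°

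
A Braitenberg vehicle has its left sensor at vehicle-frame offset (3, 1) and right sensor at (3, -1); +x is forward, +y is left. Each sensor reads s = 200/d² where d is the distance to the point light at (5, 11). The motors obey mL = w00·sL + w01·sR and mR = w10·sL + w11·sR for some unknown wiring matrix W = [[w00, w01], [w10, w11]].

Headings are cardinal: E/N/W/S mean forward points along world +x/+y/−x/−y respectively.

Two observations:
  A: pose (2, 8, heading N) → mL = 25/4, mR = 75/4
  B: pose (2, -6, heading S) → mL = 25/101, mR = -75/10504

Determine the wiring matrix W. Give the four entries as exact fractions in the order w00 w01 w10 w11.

obs A: pose=(2,8,N) → sL=25/2, sR=50, mL=25/4, mR=75/4
obs B: pose=(2,-6,S) → sL=50/101, sR=25/52, mL=25/101, mR=-75/10504
sensor matrix S = [[25/2, 50], [50/101, 25/52]]; det S = -196875/10504
solve [mL_A; mL_B] = S·[w00; w01] and [mR_A; mR_B] = S·[w10; w11]:
  w00 = 1/2, w01 = 0, w10 = -1/2, w11 = 1/2

1/2 0 -1/2 1/2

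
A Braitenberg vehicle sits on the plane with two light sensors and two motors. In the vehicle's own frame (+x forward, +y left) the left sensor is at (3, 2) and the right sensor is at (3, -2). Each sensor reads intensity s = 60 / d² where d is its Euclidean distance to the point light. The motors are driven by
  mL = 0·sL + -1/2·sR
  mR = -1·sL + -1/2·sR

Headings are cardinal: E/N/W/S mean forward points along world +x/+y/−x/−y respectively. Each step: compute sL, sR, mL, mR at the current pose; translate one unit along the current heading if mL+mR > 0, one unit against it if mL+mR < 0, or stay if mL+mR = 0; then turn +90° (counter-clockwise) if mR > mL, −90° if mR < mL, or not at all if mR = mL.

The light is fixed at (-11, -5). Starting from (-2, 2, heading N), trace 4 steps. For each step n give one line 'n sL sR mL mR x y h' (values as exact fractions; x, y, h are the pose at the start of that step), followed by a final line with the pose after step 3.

0 60/149 60/221 -30/221 -17730/32929 -2 2 N
1 15/52 3/8 -3/16 -99/208 -2 1 E
2 60/109 4/3 -2/3 -398/327 -3 1 S
3 6/5 30/53 -15/53 -393/265 -3 2 W
final -2 2 N

n=0: pose=(-2,2,N); sL=60/149, sR=60/221; mL=-30/221, mR=-17730/32929; mL+mR=-22200/32929 → advance -1; mR−mL=-60/149 → turn -1·90°
n=1: pose=(-2,1,E); sL=15/52, sR=3/8; mL=-3/16, mR=-99/208; mL+mR=-69/104 → advance -1; mR−mL=-15/52 → turn -1·90°
n=2: pose=(-3,1,S); sL=60/109, sR=4/3; mL=-2/3, mR=-398/327; mL+mR=-616/327 → advance -1; mR−mL=-60/109 → turn -1·90°
n=3: pose=(-3,2,W); sL=6/5, sR=30/53; mL=-15/53, mR=-393/265; mL+mR=-468/265 → advance -1; mR−mL=-6/5 → turn -1·90°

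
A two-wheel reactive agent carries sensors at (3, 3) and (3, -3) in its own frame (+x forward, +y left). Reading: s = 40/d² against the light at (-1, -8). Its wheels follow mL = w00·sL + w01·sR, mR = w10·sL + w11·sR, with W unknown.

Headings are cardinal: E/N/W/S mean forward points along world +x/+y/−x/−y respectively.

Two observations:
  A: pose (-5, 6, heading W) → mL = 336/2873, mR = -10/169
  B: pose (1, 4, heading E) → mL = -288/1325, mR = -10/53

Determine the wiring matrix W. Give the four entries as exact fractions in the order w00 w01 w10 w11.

1 -1 0 -1/2

obs A: pose=(-5,6,W) → sL=4/17, sR=20/169, mL=336/2873, mR=-10/169
obs B: pose=(1,4,E) → sL=4/25, sR=20/53, mL=-288/1325, mR=-10/53
sensor matrix S = [[4/17, 20/169], [4/25, 20/53]]; det S = 53184/761345
solve [mL_A; mL_B] = S·[w00; w01] and [mR_A; mR_B] = S·[w10; w11]:
  w00 = 1, w01 = -1, w10 = 0, w11 = -1/2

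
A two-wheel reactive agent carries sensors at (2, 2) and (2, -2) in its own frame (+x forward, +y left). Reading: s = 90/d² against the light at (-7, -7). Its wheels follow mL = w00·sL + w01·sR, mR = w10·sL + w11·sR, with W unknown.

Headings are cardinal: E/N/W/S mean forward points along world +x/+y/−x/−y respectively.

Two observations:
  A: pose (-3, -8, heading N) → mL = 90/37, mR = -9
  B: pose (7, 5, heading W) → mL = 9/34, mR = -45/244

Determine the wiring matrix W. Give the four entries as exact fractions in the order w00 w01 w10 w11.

obs A: pose=(-3,-8,N) → sL=18, sR=90/37, mL=90/37, mR=-9
obs B: pose=(7,5,W) → sL=45/122, sR=9/34, mL=9/34, mR=-45/244
sensor matrix S = [[18, 90/37], [45/122, 9/34]]; det S = 148392/38369
solve [mL_A; mL_B] = S·[w00; w01] and [mR_A; mR_B] = S·[w10; w11]:
  w00 = 0, w01 = 1, w10 = -1/2, w11 = 0

0 1 -1/2 0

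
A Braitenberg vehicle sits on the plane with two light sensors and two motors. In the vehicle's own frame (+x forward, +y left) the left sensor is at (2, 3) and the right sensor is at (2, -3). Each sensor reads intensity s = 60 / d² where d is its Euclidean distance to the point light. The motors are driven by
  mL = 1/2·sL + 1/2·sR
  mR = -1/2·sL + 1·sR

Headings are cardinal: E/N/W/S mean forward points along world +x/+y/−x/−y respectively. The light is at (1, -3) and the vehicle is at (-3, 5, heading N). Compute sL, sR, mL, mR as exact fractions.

left sensor world pos  = (-6, 7); dL² = 149
right sensor world pos = (0, 7); dR² = 101
sL = 60/149 = 60/149
sR = 60/101 = 60/101
mL = 1/2·sL + 1/2·sR = 7500/15049
mR = -1/2·sL + 1·sR = 5910/15049

60/149 60/101 7500/15049 5910/15049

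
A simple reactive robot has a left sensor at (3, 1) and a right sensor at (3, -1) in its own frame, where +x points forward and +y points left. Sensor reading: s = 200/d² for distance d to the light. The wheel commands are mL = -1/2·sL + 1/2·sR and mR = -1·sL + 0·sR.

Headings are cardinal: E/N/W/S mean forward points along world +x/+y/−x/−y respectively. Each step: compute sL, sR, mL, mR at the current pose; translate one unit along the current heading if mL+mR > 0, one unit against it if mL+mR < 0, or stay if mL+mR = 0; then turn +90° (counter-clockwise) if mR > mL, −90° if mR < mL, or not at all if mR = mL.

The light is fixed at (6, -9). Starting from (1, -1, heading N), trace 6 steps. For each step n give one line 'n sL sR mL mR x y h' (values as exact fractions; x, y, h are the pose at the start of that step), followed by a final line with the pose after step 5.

n=0: pose=(1,-1,N); sL=200/157, sR=200/137; mL=2000/21509, mR=-200/157; mL+mR=-25400/21509 → advance -1; mR−mL=-29400/21509 → turn -1·90°
n=1: pose=(1,-2,E); sL=50/17, sR=5; mL=35/34, mR=-50/17; mL+mR=-65/34 → advance -1; mR−mL=-135/34 → turn -1·90°
n=2: pose=(0,-2,S); sL=200/41, sR=40/13; mL=-480/533, mR=-200/41; mL+mR=-3080/533 → advance -1; mR−mL=-2120/533 → turn -1·90°
n=3: pose=(0,-1,W); sL=20/13, sR=100/81; mL=-160/1053, mR=-20/13; mL+mR=-1780/1053 → advance -1; mR−mL=-1460/1053 → turn -1·90°
n=4: pose=(1,-1,N); sL=200/157, sR=200/137; mL=2000/21509, mR=-200/157; mL+mR=-25400/21509 → advance -1; mR−mL=-29400/21509 → turn -1·90°
n=5: pose=(1,-2,E); sL=50/17, sR=5; mL=35/34, mR=-50/17; mL+mR=-65/34 → advance -1; mR−mL=-135/34 → turn -1·90°

0 200/157 200/137 2000/21509 -200/157 1 -1 N
1 50/17 5 35/34 -50/17 1 -2 E
2 200/41 40/13 -480/533 -200/41 0 -2 S
3 20/13 100/81 -160/1053 -20/13 0 -1 W
4 200/157 200/137 2000/21509 -200/157 1 -1 N
5 50/17 5 35/34 -50/17 1 -2 E
final 0 -2 S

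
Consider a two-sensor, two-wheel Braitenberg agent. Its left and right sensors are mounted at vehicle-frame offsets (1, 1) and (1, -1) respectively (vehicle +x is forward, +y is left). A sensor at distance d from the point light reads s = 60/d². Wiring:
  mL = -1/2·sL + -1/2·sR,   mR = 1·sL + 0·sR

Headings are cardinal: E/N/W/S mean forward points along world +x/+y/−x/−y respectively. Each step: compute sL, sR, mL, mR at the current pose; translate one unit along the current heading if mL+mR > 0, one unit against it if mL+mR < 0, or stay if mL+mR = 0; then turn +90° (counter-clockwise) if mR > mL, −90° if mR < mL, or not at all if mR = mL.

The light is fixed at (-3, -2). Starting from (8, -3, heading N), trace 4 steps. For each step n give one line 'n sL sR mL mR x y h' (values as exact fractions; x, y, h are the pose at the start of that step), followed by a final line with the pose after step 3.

0 3/5 5/12 -61/120 3/5 8 -3 N
1 60/101 60/101 -60/101 60/101 8 -2 W
2 12/29 60/101 -1476/2929 12/29 8 -2 S
3 15/37 5/12 -365/888 15/37 8 -1 E
final 7 -1 N

n=0: pose=(8,-3,N); sL=3/5, sR=5/12; mL=-61/120, mR=3/5; mL+mR=11/120 → advance +1; mR−mL=133/120 → turn +1·90°
n=1: pose=(8,-2,W); sL=60/101, sR=60/101; mL=-60/101, mR=60/101; mL+mR=0 → advance +0; mR−mL=120/101 → turn +1·90°
n=2: pose=(8,-2,S); sL=12/29, sR=60/101; mL=-1476/2929, mR=12/29; mL+mR=-264/2929 → advance -1; mR−mL=2688/2929 → turn +1·90°
n=3: pose=(8,-1,E); sL=15/37, sR=5/12; mL=-365/888, mR=15/37; mL+mR=-5/888 → advance -1; mR−mL=725/888 → turn +1·90°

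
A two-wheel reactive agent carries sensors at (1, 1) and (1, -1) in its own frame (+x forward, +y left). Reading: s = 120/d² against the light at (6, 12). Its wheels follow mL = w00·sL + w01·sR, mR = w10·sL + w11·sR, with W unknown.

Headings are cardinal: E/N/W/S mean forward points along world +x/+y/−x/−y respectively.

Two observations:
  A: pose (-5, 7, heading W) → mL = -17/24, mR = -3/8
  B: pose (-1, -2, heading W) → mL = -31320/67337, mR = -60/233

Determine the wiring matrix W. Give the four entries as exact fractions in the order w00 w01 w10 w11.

obs A: pose=(-5,7,W) → sL=2/3, sR=3/4, mL=-17/24, mR=-3/8
obs B: pose=(-1,-2,W) → sL=120/289, sR=120/233, mL=-31320/67337, mR=-60/233
sensor matrix S = [[2/3, 3/4], [120/289, 120/233]]; det S = 2150/67337
solve [mL_A; mL_B] = S·[w00; w01] and [mR_A; mR_B] = S·[w10; w11]:
  w00 = -1/2, w01 = -1/2, w10 = 0, w11 = -1/2

-1/2 -1/2 0 -1/2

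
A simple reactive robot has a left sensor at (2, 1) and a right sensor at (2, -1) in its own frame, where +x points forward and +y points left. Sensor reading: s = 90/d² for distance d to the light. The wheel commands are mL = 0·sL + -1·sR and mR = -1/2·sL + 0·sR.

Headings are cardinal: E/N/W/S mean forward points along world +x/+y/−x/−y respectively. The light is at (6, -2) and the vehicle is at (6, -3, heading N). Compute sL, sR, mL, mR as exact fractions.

45 45 -45 -45/2

left sensor world pos  = (5, -1); dL² = 2
right sensor world pos = (7, -1); dR² = 2
sL = 90/2 = 45
sR = 90/2 = 45
mL = 0·sL + -1·sR = -45
mR = -1/2·sL + 0·sR = -45/2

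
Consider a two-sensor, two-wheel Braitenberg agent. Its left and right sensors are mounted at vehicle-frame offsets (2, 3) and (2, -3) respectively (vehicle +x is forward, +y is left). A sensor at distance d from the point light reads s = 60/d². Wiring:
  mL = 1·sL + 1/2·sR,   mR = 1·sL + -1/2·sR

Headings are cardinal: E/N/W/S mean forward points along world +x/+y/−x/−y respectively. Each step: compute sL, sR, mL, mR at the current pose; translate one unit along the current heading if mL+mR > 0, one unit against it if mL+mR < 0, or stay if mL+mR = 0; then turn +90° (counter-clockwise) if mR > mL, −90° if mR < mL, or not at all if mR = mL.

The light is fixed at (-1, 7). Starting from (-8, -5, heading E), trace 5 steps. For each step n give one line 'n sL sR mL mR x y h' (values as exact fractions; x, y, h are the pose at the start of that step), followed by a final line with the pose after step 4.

n=0: pose=(-8,-5,E); sL=30/53, sR=6/25; mL=909/1325, mR=591/1325; mL+mR=60/53 → advance +1; mR−mL=-6/25 → turn -1·90°
n=1: pose=(-7,-5,S); sL=12/41, sR=60/277; mL=4554/11357, mR=2094/11357; mL+mR=24/41 → advance +1; mR−mL=-60/277 → turn -1·90°
n=2: pose=(-7,-6,W); sL=3/16, sR=15/41; mL=243/656, mR=3/656; mL+mR=3/8 → advance +1; mR−mL=-15/41 → turn -1·90°
n=3: pose=(-8,-6,N); sL=60/221, sR=60/137; mL=14850/30277, mR=1590/30277; mL+mR=120/221 → advance +1; mR−mL=-60/137 → turn -1·90°
n=4: pose=(-8,-5,E); sL=30/53, sR=6/25; mL=909/1325, mR=591/1325; mL+mR=60/53 → advance +1; mR−mL=-6/25 → turn -1·90°

0 30/53 6/25 909/1325 591/1325 -8 -5 E
1 12/41 60/277 4554/11357 2094/11357 -7 -5 S
2 3/16 15/41 243/656 3/656 -7 -6 W
3 60/221 60/137 14850/30277 1590/30277 -8 -6 N
4 30/53 6/25 909/1325 591/1325 -8 -5 E
final -7 -5 S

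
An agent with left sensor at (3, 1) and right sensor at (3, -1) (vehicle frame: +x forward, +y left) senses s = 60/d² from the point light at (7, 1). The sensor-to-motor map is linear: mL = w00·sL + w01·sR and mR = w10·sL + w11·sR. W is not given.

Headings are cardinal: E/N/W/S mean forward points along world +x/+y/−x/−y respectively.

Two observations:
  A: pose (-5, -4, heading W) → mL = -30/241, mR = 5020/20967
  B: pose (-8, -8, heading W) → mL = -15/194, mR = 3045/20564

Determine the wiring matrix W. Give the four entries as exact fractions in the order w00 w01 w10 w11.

obs A: pose=(-5,-4,W) → sL=20/87, sR=60/241, mL=-30/241, mR=5020/20967
obs B: pose=(-8,-8,W) → sL=15/106, sR=15/97, mL=-15/194, mR=3045/20564
sensor matrix S = [[20/87, 60/241], [15/106, 15/97]]; det S = 11450/35930449
solve [mL_A; mL_B] = S·[w00; w01] and [mR_A; mR_B] = S·[w10; w11]:
  w00 = 0, w01 = -1/2, w10 = 1/2, w11 = 1/2

0 -1/2 1/2 1/2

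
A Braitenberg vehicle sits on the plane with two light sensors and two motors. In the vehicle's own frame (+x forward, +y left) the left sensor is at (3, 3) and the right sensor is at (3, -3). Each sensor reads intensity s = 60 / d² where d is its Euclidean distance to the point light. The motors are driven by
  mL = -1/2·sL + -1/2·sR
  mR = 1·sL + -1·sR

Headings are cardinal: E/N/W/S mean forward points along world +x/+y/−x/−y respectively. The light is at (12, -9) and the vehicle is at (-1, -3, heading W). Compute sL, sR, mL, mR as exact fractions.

12/53 60/337 -3612/17861 864/17861

left sensor world pos  = (-4, -6); dL² = 265
right sensor world pos = (-4, 0); dR² = 337
sL = 60/265 = 12/53
sR = 60/337 = 60/337
mL = -1/2·sL + -1/2·sR = -3612/17861
mR = 1·sL + -1·sR = 864/17861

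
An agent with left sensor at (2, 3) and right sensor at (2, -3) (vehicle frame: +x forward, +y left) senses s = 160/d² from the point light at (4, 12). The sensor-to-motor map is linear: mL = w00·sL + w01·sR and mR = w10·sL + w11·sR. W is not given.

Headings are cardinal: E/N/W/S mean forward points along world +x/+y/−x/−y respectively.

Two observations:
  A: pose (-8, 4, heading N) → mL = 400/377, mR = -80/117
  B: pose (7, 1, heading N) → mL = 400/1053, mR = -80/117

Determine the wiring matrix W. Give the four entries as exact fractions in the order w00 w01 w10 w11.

-1/2 1 0 -1/2

obs A: pose=(-8,4,N) → sL=160/261, sR=160/117, mL=400/377, mR=-80/117
obs B: pose=(7,1,N) → sL=160/81, sR=160/117, mL=400/1053, mR=-80/117
sensor matrix S = [[160/261, 160/117], [160/81, 160/117]]; det S = -512000/274833
solve [mL_A; mL_B] = S·[w00; w01] and [mR_A; mR_B] = S·[w10; w11]:
  w00 = -1/2, w01 = 1, w10 = 0, w11 = -1/2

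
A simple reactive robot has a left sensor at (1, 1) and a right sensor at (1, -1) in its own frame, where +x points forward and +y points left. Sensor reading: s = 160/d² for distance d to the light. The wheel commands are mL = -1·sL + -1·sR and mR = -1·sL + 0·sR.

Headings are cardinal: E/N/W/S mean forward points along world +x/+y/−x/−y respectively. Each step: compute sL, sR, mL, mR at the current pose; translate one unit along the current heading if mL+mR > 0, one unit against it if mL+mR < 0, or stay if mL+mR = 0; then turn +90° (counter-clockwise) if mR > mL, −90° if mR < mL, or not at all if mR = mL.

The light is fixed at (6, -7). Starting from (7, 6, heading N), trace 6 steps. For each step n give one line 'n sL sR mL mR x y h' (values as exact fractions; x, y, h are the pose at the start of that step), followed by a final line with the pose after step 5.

n=0: pose=(7,6,N); sL=40/49, sR=4/5; mL=-396/245, mR=-40/49; mL+mR=-596/245 → advance -1; mR−mL=4/5 → turn +1·90°
n=1: pose=(7,5,W); sL=160/121, sR=160/169; mL=-46400/20449, mR=-160/121; mL+mR=-73440/20449 → advance -1; mR−mL=160/169 → turn +1·90°
n=2: pose=(8,5,S); sL=16/13, sR=80/61; mL=-2016/793, mR=-16/13; mL+mR=-2992/793 → advance -1; mR−mL=80/61 → turn +1·90°
n=3: pose=(8,6,E); sL=32/41, sR=160/153; mL=-11456/6273, mR=-32/41; mL+mR=-16352/6273 → advance -1; mR−mL=160/153 → turn +1·90°
n=4: pose=(7,6,N); sL=40/49, sR=4/5; mL=-396/245, mR=-40/49; mL+mR=-596/245 → advance -1; mR−mL=4/5 → turn +1·90°
n=5: pose=(7,5,W); sL=160/121, sR=160/169; mL=-46400/20449, mR=-160/121; mL+mR=-73440/20449 → advance -1; mR−mL=160/169 → turn +1·90°

0 40/49 4/5 -396/245 -40/49 7 6 N
1 160/121 160/169 -46400/20449 -160/121 7 5 W
2 16/13 80/61 -2016/793 -16/13 8 5 S
3 32/41 160/153 -11456/6273 -32/41 8 6 E
4 40/49 4/5 -396/245 -40/49 7 6 N
5 160/121 160/169 -46400/20449 -160/121 7 5 W
final 8 5 S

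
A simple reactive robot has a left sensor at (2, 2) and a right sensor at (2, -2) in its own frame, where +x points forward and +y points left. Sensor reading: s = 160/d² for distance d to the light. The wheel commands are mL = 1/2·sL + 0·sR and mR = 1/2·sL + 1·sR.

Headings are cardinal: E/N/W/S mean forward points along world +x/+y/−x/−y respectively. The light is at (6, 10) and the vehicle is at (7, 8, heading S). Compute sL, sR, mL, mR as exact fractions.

left sensor world pos  = (9, 6); dL² = 25
right sensor world pos = (5, 6); dR² = 17
sL = 160/25 = 32/5
sR = 160/17 = 160/17
mL = 1/2·sL + 0·sR = 16/5
mR = 1/2·sL + 1·sR = 1072/85

32/5 160/17 16/5 1072/85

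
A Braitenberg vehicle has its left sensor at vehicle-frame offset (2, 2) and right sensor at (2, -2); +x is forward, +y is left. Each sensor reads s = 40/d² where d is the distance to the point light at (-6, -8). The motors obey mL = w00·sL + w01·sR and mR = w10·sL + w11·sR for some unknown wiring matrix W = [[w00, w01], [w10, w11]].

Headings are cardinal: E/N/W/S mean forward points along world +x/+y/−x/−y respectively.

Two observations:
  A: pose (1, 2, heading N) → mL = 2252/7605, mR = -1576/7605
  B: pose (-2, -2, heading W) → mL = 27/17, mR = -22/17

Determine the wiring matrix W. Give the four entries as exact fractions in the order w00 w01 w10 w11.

1/2 1 -1/2 -1/2

obs A: pose=(1,2,N) → sL=40/169, sR=8/45, mL=2252/7605, mR=-1576/7605
obs B: pose=(-2,-2,W) → sL=2, sR=10/17, mL=27/17, mR=-22/17
sensor matrix S = [[40/169, 8/45], [2, 10/17]]; det S = -27968/129285
solve [mL_A; mL_B] = S·[w00; w01] and [mR_A; mR_B] = S·[w10; w11]:
  w00 = 1/2, w01 = 1, w10 = -1/2, w11 = -1/2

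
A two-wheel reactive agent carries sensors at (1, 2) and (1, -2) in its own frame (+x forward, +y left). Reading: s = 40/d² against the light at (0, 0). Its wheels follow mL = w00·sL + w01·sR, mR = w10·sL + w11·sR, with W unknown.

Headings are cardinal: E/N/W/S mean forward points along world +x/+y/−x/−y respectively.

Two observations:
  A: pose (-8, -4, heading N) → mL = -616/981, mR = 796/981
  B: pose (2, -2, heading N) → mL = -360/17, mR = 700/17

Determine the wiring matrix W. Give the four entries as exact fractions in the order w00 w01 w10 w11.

obs A: pose=(-8,-4,N) → sL=40/109, sR=8/9, mL=-616/981, mR=796/981
obs B: pose=(2,-2,N) → sL=40, sR=40/17, mL=-360/17, mR=700/17
sensor matrix S = [[40/109, 8/9], [40, 40/17]]; det S = -578560/16677
solve [mL_A; mL_B] = S·[w00; w01] and [mR_A; mR_B] = S·[w10; w11]:
  w00 = -1/2, w01 = -1/2, w10 = 1, w11 = 1/2

-1/2 -1/2 1 1/2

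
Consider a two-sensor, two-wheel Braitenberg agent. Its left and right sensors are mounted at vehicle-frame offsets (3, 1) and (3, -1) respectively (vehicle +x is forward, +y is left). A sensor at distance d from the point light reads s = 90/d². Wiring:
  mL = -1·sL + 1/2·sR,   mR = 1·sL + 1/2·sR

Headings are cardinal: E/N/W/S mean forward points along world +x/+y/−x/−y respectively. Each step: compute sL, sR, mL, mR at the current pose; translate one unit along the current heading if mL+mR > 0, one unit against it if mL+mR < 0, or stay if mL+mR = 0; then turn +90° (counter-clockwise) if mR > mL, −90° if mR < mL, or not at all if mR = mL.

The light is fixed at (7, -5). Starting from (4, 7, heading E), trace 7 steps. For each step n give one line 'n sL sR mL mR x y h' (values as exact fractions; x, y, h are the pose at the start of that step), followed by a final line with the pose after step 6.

n=0: pose=(4,7,E); sL=90/169, sR=90/121; mL=-3285/20449, mR=18495/20449; mL+mR=90/121 → advance +1; mR−mL=180/169 → turn +1·90°
n=1: pose=(5,7,N); sL=5/13, sR=45/113; mL=-545/2938, mR=1715/2938; mL+mR=45/113 → advance +1; mR−mL=10/13 → turn +1·90°
n=2: pose=(5,8,W); sL=90/169, sR=90/221; mL=-945/2873, mR=2115/2873; mL+mR=90/221 → advance +1; mR−mL=180/169 → turn +1·90°
n=3: pose=(4,8,S); sL=45/52, sR=45/58; mL=-180/377, mR=945/754; mL+mR=45/58 → advance +1; mR−mL=45/26 → turn +1·90°
n=4: pose=(4,7,E); sL=90/169, sR=90/121; mL=-3285/20449, mR=18495/20449; mL+mR=90/121 → advance +1; mR−mL=180/169 → turn +1·90°
n=5: pose=(5,7,N); sL=5/13, sR=45/113; mL=-545/2938, mR=1715/2938; mL+mR=45/113 → advance +1; mR−mL=10/13 → turn +1·90°
n=6: pose=(5,8,W); sL=90/169, sR=90/221; mL=-945/2873, mR=2115/2873; mL+mR=90/221 → advance +1; mR−mL=180/169 → turn +1·90°

0 90/169 90/121 -3285/20449 18495/20449 4 7 E
1 5/13 45/113 -545/2938 1715/2938 5 7 N
2 90/169 90/221 -945/2873 2115/2873 5 8 W
3 45/52 45/58 -180/377 945/754 4 8 S
4 90/169 90/121 -3285/20449 18495/20449 4 7 E
5 5/13 45/113 -545/2938 1715/2938 5 7 N
6 90/169 90/221 -945/2873 2115/2873 5 8 W
final 4 8 S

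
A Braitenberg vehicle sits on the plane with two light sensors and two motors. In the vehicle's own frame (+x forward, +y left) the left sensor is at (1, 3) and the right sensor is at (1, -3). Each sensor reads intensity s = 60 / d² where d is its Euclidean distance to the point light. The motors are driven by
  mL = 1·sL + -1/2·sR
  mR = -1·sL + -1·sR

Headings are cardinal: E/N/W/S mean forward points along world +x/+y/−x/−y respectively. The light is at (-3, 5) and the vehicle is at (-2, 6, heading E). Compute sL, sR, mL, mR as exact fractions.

left sensor world pos  = (-1, 9); dL² = 20
right sensor world pos = (-1, 3); dR² = 8
sL = 60/20 = 3
sR = 60/8 = 15/2
mL = 1·sL + -1/2·sR = -3/4
mR = -1·sL + -1·sR = -21/2

3 15/2 -3/4 -21/2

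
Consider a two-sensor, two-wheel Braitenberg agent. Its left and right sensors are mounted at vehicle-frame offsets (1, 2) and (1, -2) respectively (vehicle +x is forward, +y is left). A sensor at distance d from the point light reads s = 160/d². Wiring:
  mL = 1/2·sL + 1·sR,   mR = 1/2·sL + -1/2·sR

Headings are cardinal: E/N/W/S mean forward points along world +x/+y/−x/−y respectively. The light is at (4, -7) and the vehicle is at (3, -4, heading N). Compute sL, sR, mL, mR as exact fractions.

left sensor world pos  = (1, -3); dL² = 25
right sensor world pos = (5, -3); dR² = 17
sL = 160/25 = 32/5
sR = 160/17 = 160/17
mL = 1/2·sL + 1·sR = 1072/85
mR = 1/2·sL + -1/2·sR = -128/85

32/5 160/17 1072/85 -128/85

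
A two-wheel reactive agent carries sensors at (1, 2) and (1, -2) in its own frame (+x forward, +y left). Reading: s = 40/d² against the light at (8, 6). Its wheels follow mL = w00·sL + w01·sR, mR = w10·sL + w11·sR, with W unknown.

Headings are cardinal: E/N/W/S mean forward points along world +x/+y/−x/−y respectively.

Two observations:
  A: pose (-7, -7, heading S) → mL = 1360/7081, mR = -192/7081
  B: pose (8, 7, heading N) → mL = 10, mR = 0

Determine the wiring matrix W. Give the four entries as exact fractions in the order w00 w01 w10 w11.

obs A: pose=(-7,-7,S) → sL=8/73, sR=8/97, mL=1360/7081, mR=-192/7081
obs B: pose=(8,7,N) → sL=5, sR=5, mL=10, mR=0
sensor matrix S = [[8/73, 8/97], [5, 5]]; det S = 960/7081
solve [mL_A; mL_B] = S·[w00; w01] and [mR_A; mR_B] = S·[w10; w11]:
  w00 = 1, w01 = 1, w10 = -1, w11 = 1

1 1 -1 1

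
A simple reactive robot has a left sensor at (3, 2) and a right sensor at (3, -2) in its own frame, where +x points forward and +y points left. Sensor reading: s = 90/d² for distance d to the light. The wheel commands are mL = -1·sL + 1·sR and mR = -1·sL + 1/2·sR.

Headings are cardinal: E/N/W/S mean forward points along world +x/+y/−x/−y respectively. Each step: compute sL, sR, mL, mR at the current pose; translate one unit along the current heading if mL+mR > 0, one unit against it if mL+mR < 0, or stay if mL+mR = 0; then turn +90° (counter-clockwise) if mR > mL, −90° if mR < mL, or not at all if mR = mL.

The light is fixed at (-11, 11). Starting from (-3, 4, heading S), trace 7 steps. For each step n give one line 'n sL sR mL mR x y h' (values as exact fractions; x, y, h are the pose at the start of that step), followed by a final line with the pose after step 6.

0 9/20 45/68 18/85 -81/680 -3 4 S
1 18/25 90/61 1152/1525 27/1525 -3 3 W
2 9/5 45/53 -252/265 -729/530 -4 3 N
3 90/149 90/221 -6480/32929 -13185/32929 -4 2 E
4 45/104 9/16 27/208 -63/416 -5 2 S
5 90/109 2 128/109 19/109 -5 3 W
6 45/17 45/37 -900/629 -2565/1258 -6 3 N
final -6 2 E

n=0: pose=(-3,4,S); sL=9/20, sR=45/68; mL=18/85, mR=-81/680; mL+mR=63/680 → advance +1; mR−mL=-45/136 → turn -1·90°
n=1: pose=(-3,3,W); sL=18/25, sR=90/61; mL=1152/1525, mR=27/1525; mL+mR=1179/1525 → advance +1; mR−mL=-45/61 → turn -1·90°
n=2: pose=(-4,3,N); sL=9/5, sR=45/53; mL=-252/265, mR=-729/530; mL+mR=-1233/530 → advance -1; mR−mL=-45/106 → turn -1·90°
n=3: pose=(-4,2,E); sL=90/149, sR=90/221; mL=-6480/32929, mR=-13185/32929; mL+mR=-19665/32929 → advance -1; mR−mL=-45/221 → turn -1·90°
n=4: pose=(-5,2,S); sL=45/104, sR=9/16; mL=27/208, mR=-63/416; mL+mR=-9/416 → advance -1; mR−mL=-9/32 → turn -1·90°
n=5: pose=(-5,3,W); sL=90/109, sR=2; mL=128/109, mR=19/109; mL+mR=147/109 → advance +1; mR−mL=-1 → turn -1·90°
n=6: pose=(-6,3,N); sL=45/17, sR=45/37; mL=-900/629, mR=-2565/1258; mL+mR=-4365/1258 → advance -1; mR−mL=-45/74 → turn -1·90°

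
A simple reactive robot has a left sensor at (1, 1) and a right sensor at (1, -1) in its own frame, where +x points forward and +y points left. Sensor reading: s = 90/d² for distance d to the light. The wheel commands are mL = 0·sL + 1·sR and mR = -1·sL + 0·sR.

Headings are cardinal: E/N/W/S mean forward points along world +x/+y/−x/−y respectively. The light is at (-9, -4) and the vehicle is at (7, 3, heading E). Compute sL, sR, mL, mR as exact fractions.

left sensor world pos  = (8, 4); dL² = 353
right sensor world pos = (8, 2); dR² = 325
sL = 90/353 = 90/353
sR = 90/325 = 18/65
mL = 0·sL + 1·sR = 18/65
mR = -1·sL + 0·sR = -90/353

90/353 18/65 18/65 -90/353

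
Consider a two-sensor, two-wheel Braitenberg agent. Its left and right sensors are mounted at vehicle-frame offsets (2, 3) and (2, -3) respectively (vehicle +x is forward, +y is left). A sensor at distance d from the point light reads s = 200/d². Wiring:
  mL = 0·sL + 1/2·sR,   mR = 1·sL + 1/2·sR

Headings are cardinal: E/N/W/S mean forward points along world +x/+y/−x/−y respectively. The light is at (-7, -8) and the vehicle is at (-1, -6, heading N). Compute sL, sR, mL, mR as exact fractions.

left sensor world pos  = (-4, -4); dL² = 25
right sensor world pos = (2, -4); dR² = 97
sL = 200/25 = 8
sR = 200/97 = 200/97
mL = 0·sL + 1/2·sR = 100/97
mR = 1·sL + 1/2·sR = 876/97

8 200/97 100/97 876/97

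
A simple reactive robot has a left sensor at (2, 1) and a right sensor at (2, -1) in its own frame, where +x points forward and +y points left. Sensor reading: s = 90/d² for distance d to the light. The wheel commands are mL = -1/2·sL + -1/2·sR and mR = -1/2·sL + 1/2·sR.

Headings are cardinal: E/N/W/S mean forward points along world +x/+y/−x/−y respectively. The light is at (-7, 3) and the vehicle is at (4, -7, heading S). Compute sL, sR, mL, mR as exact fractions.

5/16 45/122 -665/1952 55/1952

left sensor world pos  = (5, -9); dL² = 288
right sensor world pos = (3, -9); dR² = 244
sL = 90/288 = 5/16
sR = 90/244 = 45/122
mL = -1/2·sL + -1/2·sR = -665/1952
mR = -1/2·sL + 1/2·sR = 55/1952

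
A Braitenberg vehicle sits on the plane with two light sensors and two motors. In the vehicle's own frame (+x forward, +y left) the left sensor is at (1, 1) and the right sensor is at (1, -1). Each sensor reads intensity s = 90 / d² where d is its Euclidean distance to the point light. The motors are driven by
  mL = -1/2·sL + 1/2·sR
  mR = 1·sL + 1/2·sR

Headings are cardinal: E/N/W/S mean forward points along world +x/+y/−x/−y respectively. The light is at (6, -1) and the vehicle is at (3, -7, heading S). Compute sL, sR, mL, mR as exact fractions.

90/53 18/13 -108/689 1647/689

left sensor world pos  = (4, -8); dL² = 53
right sensor world pos = (2, -8); dR² = 65
sL = 90/53 = 90/53
sR = 90/65 = 18/13
mL = -1/2·sL + 1/2·sR = -108/689
mR = 1·sL + 1/2·sR = 1647/689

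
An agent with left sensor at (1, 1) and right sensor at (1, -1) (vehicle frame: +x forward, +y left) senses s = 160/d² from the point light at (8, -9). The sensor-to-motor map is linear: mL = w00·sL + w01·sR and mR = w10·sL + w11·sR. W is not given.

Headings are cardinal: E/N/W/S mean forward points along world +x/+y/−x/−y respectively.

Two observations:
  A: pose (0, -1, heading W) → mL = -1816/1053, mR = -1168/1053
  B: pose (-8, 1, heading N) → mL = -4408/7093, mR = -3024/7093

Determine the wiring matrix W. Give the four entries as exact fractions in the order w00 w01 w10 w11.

obs A: pose=(0,-1,W) → sL=16/13, sR=80/81, mL=-1816/1053, mR=-1168/1053
obs B: pose=(-8,1,N) → sL=16/41, sR=80/173, mL=-4408/7093, mR=-3024/7093
sensor matrix S = [[16/13, 80/81], [16/41, 80/173]]; det S = 1372160/7468929
solve [mL_A; mL_B] = S·[w00; w01] and [mR_A; mR_B] = S·[w10; w11]:
  w00 = -1, w01 = -1/2, w10 = -1/2, w11 = -1/2

-1 -1/2 -1/2 -1/2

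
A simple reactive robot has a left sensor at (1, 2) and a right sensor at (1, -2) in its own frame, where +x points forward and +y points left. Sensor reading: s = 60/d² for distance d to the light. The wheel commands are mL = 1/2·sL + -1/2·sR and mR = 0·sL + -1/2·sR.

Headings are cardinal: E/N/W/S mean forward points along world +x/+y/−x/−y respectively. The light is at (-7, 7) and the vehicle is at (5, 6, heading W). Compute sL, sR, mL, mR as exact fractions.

left sensor world pos  = (4, 4); dL² = 130
right sensor world pos = (4, 8); dR² = 122
sL = 60/130 = 6/13
sR = 60/122 = 30/61
mL = 1/2·sL + -1/2·sR = -12/793
mR = 0·sL + -1/2·sR = -15/61

6/13 30/61 -12/793 -15/61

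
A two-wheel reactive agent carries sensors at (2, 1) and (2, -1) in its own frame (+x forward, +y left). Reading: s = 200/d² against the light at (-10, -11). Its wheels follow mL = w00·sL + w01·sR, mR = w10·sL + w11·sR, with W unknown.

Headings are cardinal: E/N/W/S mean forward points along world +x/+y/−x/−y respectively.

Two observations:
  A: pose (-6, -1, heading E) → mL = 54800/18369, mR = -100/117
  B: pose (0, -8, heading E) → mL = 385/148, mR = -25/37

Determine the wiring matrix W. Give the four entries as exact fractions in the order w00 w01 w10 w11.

obs A: pose=(-6,-1,E) → sL=200/157, sR=200/117, mL=54800/18369, mR=-100/117
obs B: pose=(0,-8,E) → sL=5/4, sR=50/37, mL=385/148, mR=-25/37
sensor matrix S = [[200/157, 200/117], [5/4, 50/37]]; det S = -282250/679653
solve [mL_A; mL_B] = S·[w00; w01] and [mR_A; mR_B] = S·[w10; w11]:
  w00 = 1, w01 = 1, w10 = 0, w11 = -1/2

1 1 0 -1/2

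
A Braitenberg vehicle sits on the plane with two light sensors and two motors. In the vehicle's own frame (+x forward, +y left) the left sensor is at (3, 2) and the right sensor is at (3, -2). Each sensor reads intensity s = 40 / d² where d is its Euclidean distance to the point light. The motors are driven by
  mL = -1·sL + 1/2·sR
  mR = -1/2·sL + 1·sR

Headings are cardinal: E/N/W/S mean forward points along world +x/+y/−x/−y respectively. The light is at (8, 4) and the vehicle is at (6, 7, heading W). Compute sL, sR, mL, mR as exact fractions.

left sensor world pos  = (3, 5); dL² = 26
right sensor world pos = (3, 9); dR² = 50
sL = 40/26 = 20/13
sR = 40/50 = 4/5
mL = -1·sL + 1/2·sR = -74/65
mR = -1/2·sL + 1·sR = 2/65

20/13 4/5 -74/65 2/65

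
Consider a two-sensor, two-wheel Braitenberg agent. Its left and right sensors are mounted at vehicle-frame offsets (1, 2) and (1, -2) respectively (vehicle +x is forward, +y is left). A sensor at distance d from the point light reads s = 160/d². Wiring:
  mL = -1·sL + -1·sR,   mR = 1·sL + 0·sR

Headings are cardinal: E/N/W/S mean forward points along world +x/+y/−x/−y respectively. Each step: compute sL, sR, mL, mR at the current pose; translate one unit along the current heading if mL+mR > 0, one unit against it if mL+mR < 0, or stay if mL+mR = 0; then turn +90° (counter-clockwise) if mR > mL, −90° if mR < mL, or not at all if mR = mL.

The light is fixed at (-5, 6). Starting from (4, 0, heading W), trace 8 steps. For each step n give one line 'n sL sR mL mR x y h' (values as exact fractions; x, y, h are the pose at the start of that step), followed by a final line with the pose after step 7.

n=0: pose=(4,0,W); sL=5/4, sR=2; mL=-13/4, mR=5/4; mL+mR=-2 → advance -1; mR−mL=9/2 → turn +1·90°
n=1: pose=(5,0,S); sL=160/193, sR=160/113; mL=-48960/21809, mR=160/193; mL+mR=-160/113 → advance -1; mR−mL=67040/21809 → turn +1·90°
n=2: pose=(5,1,E); sL=16/13, sR=16/17; mL=-480/221, mR=16/13; mL+mR=-16/17 → advance -1; mR−mL=752/221 → turn +1·90°
n=3: pose=(4,1,N); sL=32/13, sR=160/137; mL=-6464/1781, mR=32/13; mL+mR=-160/137 → advance -1; mR−mL=10848/1781 → turn +1·90°
n=4: pose=(4,0,W); sL=5/4, sR=2; mL=-13/4, mR=5/4; mL+mR=-2 → advance -1; mR−mL=9/2 → turn +1·90°
n=5: pose=(5,0,S); sL=160/193, sR=160/113; mL=-48960/21809, mR=160/193; mL+mR=-160/113 → advance -1; mR−mL=67040/21809 → turn +1·90°
n=6: pose=(5,1,E); sL=16/13, sR=16/17; mL=-480/221, mR=16/13; mL+mR=-16/17 → advance -1; mR−mL=752/221 → turn +1·90°
n=7: pose=(4,1,N); sL=32/13, sR=160/137; mL=-6464/1781, mR=32/13; mL+mR=-160/137 → advance -1; mR−mL=10848/1781 → turn +1·90°

0 5/4 2 -13/4 5/4 4 0 W
1 160/193 160/113 -48960/21809 160/193 5 0 S
2 16/13 16/17 -480/221 16/13 5 1 E
3 32/13 160/137 -6464/1781 32/13 4 1 N
4 5/4 2 -13/4 5/4 4 0 W
5 160/193 160/113 -48960/21809 160/193 5 0 S
6 16/13 16/17 -480/221 16/13 5 1 E
7 32/13 160/137 -6464/1781 32/13 4 1 N
final 4 0 W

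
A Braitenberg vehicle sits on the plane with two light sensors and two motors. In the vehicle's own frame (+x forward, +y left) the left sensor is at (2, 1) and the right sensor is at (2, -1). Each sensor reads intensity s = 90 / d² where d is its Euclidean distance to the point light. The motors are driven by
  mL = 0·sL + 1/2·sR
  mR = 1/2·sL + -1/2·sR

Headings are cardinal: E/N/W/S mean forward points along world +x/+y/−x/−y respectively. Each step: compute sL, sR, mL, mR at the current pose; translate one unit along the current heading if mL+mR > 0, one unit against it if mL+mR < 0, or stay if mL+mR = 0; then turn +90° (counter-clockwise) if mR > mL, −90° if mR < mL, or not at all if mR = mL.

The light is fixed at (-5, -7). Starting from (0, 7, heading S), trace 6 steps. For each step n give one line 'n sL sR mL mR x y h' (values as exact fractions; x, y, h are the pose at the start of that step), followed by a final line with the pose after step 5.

0 1/2 9/16 9/32 -1/32 0 7 S
1 10/17 18/41 9/41 52/697 0 6 W
2 5/13 9/25 9/50 4/325 -1 6 N
3 10/29 18/41 9/41 -56/1189 -1 7 E
4 1/2 9/16 9/32 -1/32 0 7 S
5 10/17 18/41 9/41 52/697 0 6 W
final -1 6 N

n=0: pose=(0,7,S); sL=1/2, sR=9/16; mL=9/32, mR=-1/32; mL+mR=1/4 → advance +1; mR−mL=-5/16 → turn -1·90°
n=1: pose=(0,6,W); sL=10/17, sR=18/41; mL=9/41, mR=52/697; mL+mR=5/17 → advance +1; mR−mL=-101/697 → turn -1·90°
n=2: pose=(-1,6,N); sL=5/13, sR=9/25; mL=9/50, mR=4/325; mL+mR=5/26 → advance +1; mR−mL=-109/650 → turn -1·90°
n=3: pose=(-1,7,E); sL=10/29, sR=18/41; mL=9/41, mR=-56/1189; mL+mR=5/29 → advance +1; mR−mL=-317/1189 → turn -1·90°
n=4: pose=(0,7,S); sL=1/2, sR=9/16; mL=9/32, mR=-1/32; mL+mR=1/4 → advance +1; mR−mL=-5/16 → turn -1·90°
n=5: pose=(0,6,W); sL=10/17, sR=18/41; mL=9/41, mR=52/697; mL+mR=5/17 → advance +1; mR−mL=-101/697 → turn -1·90°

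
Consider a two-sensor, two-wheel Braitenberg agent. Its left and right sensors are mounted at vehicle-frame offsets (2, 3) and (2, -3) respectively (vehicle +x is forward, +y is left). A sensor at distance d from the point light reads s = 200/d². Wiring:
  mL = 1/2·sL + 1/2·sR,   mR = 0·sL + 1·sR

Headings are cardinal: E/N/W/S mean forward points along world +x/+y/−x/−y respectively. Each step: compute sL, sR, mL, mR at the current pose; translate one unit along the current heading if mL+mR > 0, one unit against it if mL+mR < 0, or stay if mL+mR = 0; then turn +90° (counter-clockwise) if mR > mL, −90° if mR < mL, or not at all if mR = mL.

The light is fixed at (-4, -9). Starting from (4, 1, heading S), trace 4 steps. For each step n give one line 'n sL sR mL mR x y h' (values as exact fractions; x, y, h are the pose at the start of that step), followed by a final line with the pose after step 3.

0 40/37 200/89 5480/3293 200/89 4 1 S
1 50/61 25/17 2375/2074 25/17 4 0 E
2 200/157 40/53 8440/8321 40/53 5 0 N
3 20/29 20/17 460/493 20/17 5 1 E
final 6 1 N

n=0: pose=(4,1,S); sL=40/37, sR=200/89; mL=5480/3293, mR=200/89; mL+mR=12880/3293 → advance +1; mR−mL=1920/3293 → turn +1·90°
n=1: pose=(4,0,E); sL=50/61, sR=25/17; mL=2375/2074, mR=25/17; mL+mR=5425/2074 → advance +1; mR−mL=675/2074 → turn +1·90°
n=2: pose=(5,0,N); sL=200/157, sR=40/53; mL=8440/8321, mR=40/53; mL+mR=14720/8321 → advance +1; mR−mL=-2160/8321 → turn -1·90°
n=3: pose=(5,1,E); sL=20/29, sR=20/17; mL=460/493, mR=20/17; mL+mR=1040/493 → advance +1; mR−mL=120/493 → turn +1·90°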